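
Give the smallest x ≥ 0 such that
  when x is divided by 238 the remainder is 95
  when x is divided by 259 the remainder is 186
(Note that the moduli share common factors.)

Combine the congruences pairwise.
gcd(238, 259) = 7 and 7 | (186 − 95), so the pair is consistent; merging gives x ≡ 1999 (mod 8806), where 8806 = lcm(238, 259).
The solution is unique modulo lcm(238, 259) = 8806.

1999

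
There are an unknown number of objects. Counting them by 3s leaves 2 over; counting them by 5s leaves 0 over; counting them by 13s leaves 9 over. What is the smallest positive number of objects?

The moduli are pairwise coprime; M = 3·5·13 = 195.
M/3 = 65; 65 ≡ 2 (mod 3); 2·2 ≡ 1, so inverse 2.
M/5 = 39; 39 ≡ 4 (mod 5); 4·4 ≡ 1, so inverse 4.
M/13 = 15; 15 ≡ 2 (mod 13); 2·7 ≡ 1, so inverse 7.
N ≡ 2·65·2 + 0·39·4 + 9·15·7 = 1205.
1205 mod 195 = 35.

35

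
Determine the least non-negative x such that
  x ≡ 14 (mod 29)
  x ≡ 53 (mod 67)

1058

From x ≡ 14 (mod 29) write x = 14 + 29t. Substituting into x ≡ 53 (mod 67) gives 29t ≡ 39 (mod 67), and since 29⁻¹ ≡ 37 (mod 67), t ≡ 36. Hence x ≡ 14 + 29·36 = 1058 (mod 1943).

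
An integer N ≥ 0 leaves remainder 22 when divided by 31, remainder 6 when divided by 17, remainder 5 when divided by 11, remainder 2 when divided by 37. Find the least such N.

The moduli are pairwise coprime; M = 31·17·11·37 = 214489.
M/31 = 6919; 6919 ≡ 6 (mod 31); 6·26 ≡ 1, so inverse 26.
M/17 = 12617; 12617 ≡ 3 (mod 17); 3·6 ≡ 1, so inverse 6.
M/11 = 19499; 19499 ≡ 7 (mod 11); 7·8 ≡ 1, so inverse 8.
M/37 = 5797; 5797 ≡ 25 (mod 37); 25·3 ≡ 1, so inverse 3.
N ≡ 22·6919·26 + 6·12617·6 + 5·19499·8 + 2·5797·3 = 5226622.
5226622 mod 214489 = 78886.

78886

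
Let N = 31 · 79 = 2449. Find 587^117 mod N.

2290

Mod 31: 587 ≡ 29; by Fermat, exponent reduces to 117 mod 30 = 27; 29^27 ≡ 27 (mod 31).
Mod 79: 587 ≡ 34; by Fermat, exponent reduces to 117 mod 78 = 39; 34^39 ≡ 78 (mod 79).
Combine by CRT: x ≡ 27 (mod 31), x ≡ 78 (mod 79) ⇒ x ≡ 2290 (mod 2449).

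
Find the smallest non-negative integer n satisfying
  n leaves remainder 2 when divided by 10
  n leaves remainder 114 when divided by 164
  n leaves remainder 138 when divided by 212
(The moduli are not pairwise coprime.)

gcd(10, 164) = 2 and 2 | (114 − 2), so the pair is consistent; merging gives n ≡ 442 (mod 820), where 820 = lcm(10, 164).
gcd(820, 212) = 4 and 4 | (138 − 442), so the pair is consistent; merging gives n ≡ 21762 (mod 43460), where 43460 = lcm(820, 212).
The solution is unique modulo lcm(10, 164, 212) = 43460.

21762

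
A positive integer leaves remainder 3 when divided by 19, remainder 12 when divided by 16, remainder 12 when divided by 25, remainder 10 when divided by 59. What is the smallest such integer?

From x ≡ 3 (mod 19) write x = 3 + 19t. Substituting into x ≡ 12 (mod 16) gives 19t ≡ 9 (mod 16), and since 3⁻¹ ≡ 11 (mod 16), t ≡ 3. Hence x ≡ 3 + 19·3 = 60 (mod 304).
From x ≡ 60 (mod 304) write x = 60 + 304t. Substituting into x ≡ 12 (mod 25) gives 304t ≡ 2 (mod 25), and since 4⁻¹ ≡ 19 (mod 25), t ≡ 13. Hence x ≡ 60 + 304·13 = 4012 (mod 7600).
From x ≡ 4012 (mod 7600) write x = 4012 + 7600t. Substituting into x ≡ 10 (mod 59) gives 7600t ≡ 10 (mod 59), and since 48⁻¹ ≡ 16 (mod 59), t ≡ 42. Hence x ≡ 4012 + 7600·42 = 323212 (mod 448400).

323212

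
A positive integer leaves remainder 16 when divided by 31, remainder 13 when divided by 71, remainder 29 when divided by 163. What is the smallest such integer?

325051

Combine the congruences pairwise.
From t ≡ 16 (mod 31) write t = 16 + 31s. Substituting into t ≡ 13 (mod 71) gives 31s ≡ 68 (mod 71), and since 31⁻¹ ≡ 55 (mod 71), s ≡ 48. Hence t ≡ 16 + 31·48 = 1504 (mod 2201).
From t ≡ 1504 (mod 2201) write t = 1504 + 2201s. Substituting into t ≡ 29 (mod 163) gives 2201s ≡ 155 (mod 163), and since 82⁻¹ ≡ 2 (mod 163), s ≡ 147. Hence t ≡ 1504 + 2201·147 = 325051 (mod 358763).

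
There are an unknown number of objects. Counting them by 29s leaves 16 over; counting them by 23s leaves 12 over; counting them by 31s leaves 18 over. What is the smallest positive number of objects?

886

From N ≡ 16 (mod 29) write N = 16 + 29t. Substituting into N ≡ 12 (mod 23) gives 29t ≡ 19 (mod 23), and since 6⁻¹ ≡ 4 (mod 23), t ≡ 7. Hence N ≡ 16 + 29·7 = 219 (mod 667).
From N ≡ 219 (mod 667) write N = 219 + 667t. Substituting into N ≡ 18 (mod 31) gives 667t ≡ 16 (mod 31), and since 16⁻¹ ≡ 2 (mod 31), t ≡ 1. Hence N ≡ 219 + 667·1 = 886 (mod 20677).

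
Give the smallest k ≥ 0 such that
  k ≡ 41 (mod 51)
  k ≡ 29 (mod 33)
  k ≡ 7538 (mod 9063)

gcd(51, 33) = 3 and 3 | (29 − 41), so the pair is consistent; merging gives k ≡ 194 (mod 561), where 561 = lcm(51, 33).
gcd(561, 9063) = 3 and 3 | (7538 − 194), so the pair is consistent; merging gives k ≡ 469751 (mod 1694781), where 1694781 = lcm(561, 9063).
The solution is unique modulo lcm(51, 33, 9063) = 1694781.

469751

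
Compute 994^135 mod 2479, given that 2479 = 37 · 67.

Mod 37: 994 ≡ 32; by Fermat, exponent reduces to 135 mod 36 = 27; 32^27 ≡ 6 (mod 37).
Mod 67: 994 ≡ 56; by Fermat, exponent reduces to 135 mod 66 = 3; 56^3 ≡ 9 (mod 67).
Combine by CRT: x ≡ 6 (mod 37), x ≡ 9 (mod 67) ⇒ x ≡ 746 (mod 2479).

746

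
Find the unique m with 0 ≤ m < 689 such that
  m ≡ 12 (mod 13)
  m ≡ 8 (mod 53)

220

Combine the congruences pairwise.
From m ≡ 12 (mod 13) write m = 12 + 13t. Substituting into m ≡ 8 (mod 53) gives 13t ≡ 49 (mod 53), and since 13⁻¹ ≡ 49 (mod 53), t ≡ 16. Hence m ≡ 12 + 13·16 = 220 (mod 689).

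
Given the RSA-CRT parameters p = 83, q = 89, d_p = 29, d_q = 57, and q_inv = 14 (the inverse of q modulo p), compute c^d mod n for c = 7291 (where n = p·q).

2347

m₁ = c^(d_p) mod p: c ≡ 70 (mod 83), and 70^29 mod 83 = 23.
m₂ = c^(d_q) mod q: c ≡ 82 (mod 89), and 82^57 mod 89 = 33.
h = q_inv·(m₁ − m₂) mod p = 14·(23 − 33) mod 83 = 26.
m = m₂ + h·q = 33 + 26·89 = 2347.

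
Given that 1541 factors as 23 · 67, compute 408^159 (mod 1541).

Mod 23: 408 ≡ 17; by Fermat, exponent reduces to 159 mod 22 = 5; 17^5 ≡ 21 (mod 23).
Mod 67: 408 ≡ 6; by Fermat, exponent reduces to 159 mod 66 = 27; 6^27 ≡ 14 (mod 67).
Combine by CRT: x ≡ 21 (mod 23), x ≡ 14 (mod 67) ⇒ x ≡ 550 (mod 1541).

550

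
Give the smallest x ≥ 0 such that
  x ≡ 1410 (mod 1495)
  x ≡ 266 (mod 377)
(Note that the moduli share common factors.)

2905

gcd(1495, 377) = 13 and 13 | (266 − 1410), so the pair is consistent; merging gives x ≡ 2905 (mod 43355), where 43355 = lcm(1495, 377).
The solution is unique modulo lcm(1495, 377) = 43355.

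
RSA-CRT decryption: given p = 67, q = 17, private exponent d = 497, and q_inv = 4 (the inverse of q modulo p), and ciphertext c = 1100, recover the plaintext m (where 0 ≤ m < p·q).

d_p = d mod (p−1) = 497 mod 66 = 35; d_q = d mod (q−1) = 1.
m₁ = c^(d_p) mod p: c ≡ 28 (mod 67), and 28^35 mod 67 = 20.
m₂ = c^(d_q) mod q: c ≡ 12 (mod 17), and 12^1 mod 17 = 12.
h = q_inv·(m₁ − m₂) mod p = 4·(20 − 12) mod 67 = 32.
m = m₂ + h·q = 12 + 32·17 = 556.

556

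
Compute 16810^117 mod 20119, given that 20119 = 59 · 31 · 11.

15099

Mod 59: 16810 ≡ 54; by Fermat, exponent reduces to 117 mod 58 = 1; 54^1 ≡ 54 (mod 59).
Mod 31: 16810 ≡ 8; by Fermat, exponent reduces to 117 mod 30 = 27; 8^27 ≡ 2 (mod 31).
Mod 11: 16810 ≡ 2; by Fermat, exponent reduces to 117 mod 10 = 7; 2^7 ≡ 7 (mod 11).
Combine by CRT: x ≡ 54 (mod 59), x ≡ 2 (mod 31), x ≡ 7 (mod 11) ⇒ x ≡ 15099 (mod 20119).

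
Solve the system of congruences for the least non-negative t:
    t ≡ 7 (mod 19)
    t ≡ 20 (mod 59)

197

Combine the congruences pairwise.
From t ≡ 7 (mod 19) write t = 7 + 19s. Substituting into t ≡ 20 (mod 59) gives 19s ≡ 13 (mod 59), and since 19⁻¹ ≡ 28 (mod 59), s ≡ 10. Hence t ≡ 7 + 19·10 = 197 (mod 1121).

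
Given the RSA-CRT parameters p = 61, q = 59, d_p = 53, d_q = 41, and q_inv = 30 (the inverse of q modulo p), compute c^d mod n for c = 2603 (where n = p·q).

540

m₁ = c^(d_p) mod p: c ≡ 41 (mod 61), and 41^53 mod 61 = 52.
m₂ = c^(d_q) mod q: c ≡ 7 (mod 59), and 7^41 mod 59 = 9.
h = q_inv·(m₁ − m₂) mod p = 30·(52 − 9) mod 61 = 9.
m = m₂ + h·q = 9 + 9·59 = 540.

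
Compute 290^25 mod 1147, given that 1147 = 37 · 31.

956

Mod 37: 290 ≡ 31; 31^25 ≡ 31 (mod 37).
Mod 31: 290 ≡ 11; 11^25 ≡ 26 (mod 31).
Combine by CRT: x ≡ 31 (mod 37), x ≡ 26 (mod 31) ⇒ x ≡ 956 (mod 1147).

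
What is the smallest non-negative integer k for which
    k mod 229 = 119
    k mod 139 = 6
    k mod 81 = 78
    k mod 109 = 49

The moduli are pairwise coprime; N = 229·139·81·109 = 281035899.
N/229 = 1227231; 1227231 ≡ 20 (mod 229); 20·126 ≡ 1, so inverse 126.
N/139 = 2021841; 2021841 ≡ 86 (mod 139); 86·118 ≡ 1, so inverse 118.
N/81 = 3469579; 3469579 ≡ 25 (mod 81); 25·13 ≡ 1, so inverse 13.
N/109 = 2578311; 2578311 ≡ 25 (mod 109); 25·48 ≡ 1, so inverse 48.
k ≡ 119·1227231·126 + 6·2021841·118 + 78·3469579·13 + 49·2578311·48 = 29414905620.
29414905620 mod 281035899 = 187172124.

187172124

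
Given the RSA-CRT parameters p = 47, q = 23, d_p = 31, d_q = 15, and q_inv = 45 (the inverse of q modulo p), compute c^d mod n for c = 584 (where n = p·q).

m₁ = c^(d_p) mod p: c ≡ 20 (mod 47), and 20^31 mod 47 = 44.
m₂ = c^(d_q) mod q: c ≡ 9 (mod 23), and 9^15 mod 23 = 6.
h = q_inv·(m₁ − m₂) mod p = 45·(44 − 6) mod 47 = 18.
m = m₂ + h·q = 6 + 18·23 = 420.

420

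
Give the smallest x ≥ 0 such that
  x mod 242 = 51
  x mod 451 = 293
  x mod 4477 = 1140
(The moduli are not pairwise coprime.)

238421

gcd(242, 451) = 11 and 11 | (293 − 51), so the pair is consistent; merging gives x ≡ 293 (mod 9922), where 9922 = lcm(242, 451).
gcd(9922, 4477) = 121 and 121 | (1140 − 293), so the pair is consistent; merging gives x ≡ 238421 (mod 367114), where 367114 = lcm(9922, 4477).
The solution is unique modulo lcm(242, 451, 4477) = 367114.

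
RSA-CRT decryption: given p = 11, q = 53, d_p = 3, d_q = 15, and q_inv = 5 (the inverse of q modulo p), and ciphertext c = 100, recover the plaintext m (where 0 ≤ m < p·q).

m₁ = c^(d_p) mod p: c ≡ 1 (mod 11), and 1^3 mod 11 = 1.
m₂ = c^(d_q) mod q: c ≡ 47 (mod 53), and 47^15 mod 53 = 36.
h = q_inv·(m₁ − m₂) mod p = 5·(1 − 36) mod 11 = 1.
m = m₂ + h·q = 36 + 1·53 = 89.

89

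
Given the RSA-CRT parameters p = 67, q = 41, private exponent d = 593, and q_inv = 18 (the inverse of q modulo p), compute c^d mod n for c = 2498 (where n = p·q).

2539

d_p = d mod (p−1) = 593 mod 66 = 65; d_q = d mod (q−1) = 33.
m₁ = c^(d_p) mod p: c ≡ 19 (mod 67), and 19^65 mod 67 = 60.
m₂ = c^(d_q) mod q: c ≡ 38 (mod 41), and 38^33 mod 41 = 38.
h = q_inv·(m₁ − m₂) mod p = 18·(60 − 38) mod 67 = 61.
m = m₂ + h·q = 38 + 61·41 = 2539.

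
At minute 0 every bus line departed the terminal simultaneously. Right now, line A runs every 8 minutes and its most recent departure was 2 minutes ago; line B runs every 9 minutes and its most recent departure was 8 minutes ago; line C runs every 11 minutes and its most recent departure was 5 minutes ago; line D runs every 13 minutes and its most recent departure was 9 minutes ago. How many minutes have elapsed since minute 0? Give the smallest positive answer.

From t ≡ 2 (mod 8) write t = 2 + 8s. Substituting into t ≡ 8 (mod 9) gives 8s ≡ 6 (mod 9), and since 8⁻¹ ≡ 8 (mod 9), s ≡ 3. Hence t ≡ 2 + 8·3 = 26 (mod 72).
From t ≡ 26 (mod 72) write t = 26 + 72s. Substituting into t ≡ 5 (mod 11) gives 72s ≡ 1 (mod 11), and since 6⁻¹ ≡ 2 (mod 11), s ≡ 2. Hence t ≡ 26 + 72·2 = 170 (mod 792).
From t ≡ 170 (mod 792) write t = 170 + 792s. Substituting into t ≡ 9 (mod 13) gives 792s ≡ 8 (mod 13), and since 12⁻¹ ≡ 12 (mod 13), s ≡ 5. Hence t ≡ 170 + 792·5 = 4130 (mod 10296).

4130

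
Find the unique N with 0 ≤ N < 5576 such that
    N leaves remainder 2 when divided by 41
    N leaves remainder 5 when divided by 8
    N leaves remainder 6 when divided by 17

125

From N ≡ 2 (mod 41) write N = 2 + 41t. Substituting into N ≡ 5 (mod 8) gives 41t ≡ 3 (mod 8), and since 1⁻¹ ≡ 1 (mod 8), t ≡ 3. Hence N ≡ 2 + 41·3 = 125 (mod 328).
From N ≡ 125 (mod 328) write N = 125 + 328t. Substituting into N ≡ 6 (mod 17) gives 328t ≡ 0 (mod 17), and since 5⁻¹ ≡ 7 (mod 17), t ≡ 0. Hence N ≡ 125 + 328·0 = 125 (mod 5576).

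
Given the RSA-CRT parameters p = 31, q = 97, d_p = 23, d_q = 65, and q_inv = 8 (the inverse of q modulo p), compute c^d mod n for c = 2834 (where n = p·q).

2287

m₁ = c^(d_p) mod p: c ≡ 13 (mod 31), and 13^23 mod 31 = 24.
m₂ = c^(d_q) mod q: c ≡ 21 (mod 97), and 21^65 mod 97 = 56.
h = q_inv·(m₁ − m₂) mod p = 8·(24 − 56) mod 31 = 23.
m = m₂ + h·q = 56 + 23·97 = 2287.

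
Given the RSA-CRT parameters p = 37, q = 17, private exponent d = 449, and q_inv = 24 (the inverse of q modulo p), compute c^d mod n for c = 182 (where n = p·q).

d_p = d mod (p−1) = 449 mod 36 = 17; d_q = d mod (q−1) = 1.
m₁ = c^(d_p) mod p: c ≡ 34 (mod 37), and 34^17 mod 37 = 12.
m₂ = c^(d_q) mod q: c ≡ 12 (mod 17), and 12^1 mod 17 = 12.
h = q_inv·(m₁ − m₂) mod p = 24·(12 − 12) mod 37 = 0.
m = m₂ + h·q = 12 + 0·17 = 12.

12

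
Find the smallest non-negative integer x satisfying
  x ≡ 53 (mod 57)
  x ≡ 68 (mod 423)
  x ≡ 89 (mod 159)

103280

gcd(57, 423) = 3 and 3 | (68 − 53), so the pair is consistent; merging gives x ≡ 6836 (mod 8037), where 8037 = lcm(57, 423).
gcd(8037, 159) = 3 and 3 | (89 − 6836), so the pair is consistent; merging gives x ≡ 103280 (mod 425961), where 425961 = lcm(8037, 159).
The solution is unique modulo lcm(57, 423, 159) = 425961.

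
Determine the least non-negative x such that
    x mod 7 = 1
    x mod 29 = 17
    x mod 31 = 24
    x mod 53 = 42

The moduli are pairwise coprime; N = 7·29·31·53 = 333529.
N/7 = 47647; 47647 ≡ 5 (mod 7); 5·3 ≡ 1, so inverse 3.
N/29 = 11501; 11501 ≡ 17 (mod 29); 17·12 ≡ 1, so inverse 12.
N/31 = 10759; 10759 ≡ 2 (mod 31); 2·16 ≡ 1, so inverse 16.
N/53 = 6293; 6293 ≡ 39 (mod 53); 39·34 ≡ 1, so inverse 34.
x ≡ 1·47647·3 + 17·11501·12 + 24·10759·16 + 42·6293·34 = 15607005.
15607005 mod 333529 = 264671.

264671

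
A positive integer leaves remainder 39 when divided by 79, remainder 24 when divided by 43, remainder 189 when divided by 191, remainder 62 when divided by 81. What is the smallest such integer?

The moduli are pairwise coprime; N = 79·43·191·81 = 52554987.
N/79 = 665253; 665253 ≡ 73 (mod 79); 73·13 ≡ 1, so inverse 13.
N/43 = 1222209; 1222209 ≡ 20 (mod 43); 20·28 ≡ 1, so inverse 28.
N/191 = 275157; 275157 ≡ 117 (mod 191); 117·80 ≡ 1, so inverse 80.
N/81 = 648827; 648827 ≡ 17 (mod 81); 17·62 ≡ 1, so inverse 62.
m ≡ 39·665253·13 + 24·1222209·28 + 189·275157·80 + 62·648827·62 = 7813072547.
7813072547 mod 52554987 = 34934471.

34934471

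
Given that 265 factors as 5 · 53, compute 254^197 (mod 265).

Mod 5: 254 ≡ 4; by Fermat, exponent reduces to 197 mod 4 = 1; 4^1 ≡ 4 (mod 5).
Mod 53: 254 ≡ 42; by Fermat, exponent reduces to 197 mod 52 = 41; 42^41 ≡ 15 (mod 53).
Combine by CRT: x ≡ 4 (mod 5), x ≡ 15 (mod 53) ⇒ x ≡ 174 (mod 265).

174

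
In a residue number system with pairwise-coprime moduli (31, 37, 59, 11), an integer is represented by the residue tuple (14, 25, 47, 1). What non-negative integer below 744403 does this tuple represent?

207373

Combine the congruences pairwise.
From x ≡ 14 (mod 31) write x = 14 + 31t. Substituting into x ≡ 25 (mod 37) gives 31t ≡ 11 (mod 37), and since 31⁻¹ ≡ 6 (mod 37), t ≡ 29. Hence x ≡ 14 + 31·29 = 913 (mod 1147).
From x ≡ 913 (mod 1147) write x = 913 + 1147t. Substituting into x ≡ 47 (mod 59) gives 1147t ≡ 19 (mod 59), and since 26⁻¹ ≡ 25 (mod 59), t ≡ 3. Hence x ≡ 913 + 1147·3 = 4354 (mod 67673).
From x ≡ 4354 (mod 67673) write x = 4354 + 67673t. Substituting into x ≡ 1 (mod 11) gives 67673t ≡ 3 (mod 11), and since 1⁻¹ ≡ 1 (mod 11), t ≡ 3. Hence x ≡ 4354 + 67673·3 = 207373 (mod 744403).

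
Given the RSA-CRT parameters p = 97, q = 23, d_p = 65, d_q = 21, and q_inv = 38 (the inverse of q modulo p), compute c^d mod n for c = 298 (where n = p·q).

m₁ = c^(d_p) mod p: c ≡ 7 (mod 97), and 7^65 mod 97 = 39.
m₂ = c^(d_q) mod q: c ≡ 22 (mod 23), and 22^21 mod 23 = 22.
h = q_inv·(m₁ − m₂) mod p = 38·(39 − 22) mod 97 = 64.
m = m₂ + h·q = 22 + 64·23 = 1494.

1494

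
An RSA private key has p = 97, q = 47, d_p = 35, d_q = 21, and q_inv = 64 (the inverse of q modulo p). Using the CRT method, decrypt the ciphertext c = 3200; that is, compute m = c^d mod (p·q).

m₁ = c^(d_p) mod p: c ≡ 96 (mod 97), and 96^35 mod 97 = 96.
m₂ = c^(d_q) mod q: c ≡ 4 (mod 47), and 4^21 mod 47 = 3.
h = q_inv·(m₁ − m₂) mod p = 64·(96 − 3) mod 97 = 35.
m = m₂ + h·q = 3 + 35·47 = 1648.

1648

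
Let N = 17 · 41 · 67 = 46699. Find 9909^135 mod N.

45619

Mod 17: 9909 ≡ 15; by Fermat, exponent reduces to 135 mod 16 = 7; 15^7 ≡ 8 (mod 17).
Mod 41: 9909 ≡ 28; by Fermat, exponent reduces to 135 mod 40 = 15; 28^15 ≡ 27 (mod 41).
Mod 67: 9909 ≡ 60; by Fermat, exponent reduces to 135 mod 66 = 3; 60^3 ≡ 59 (mod 67).
Combine by CRT: x ≡ 8 (mod 17), x ≡ 27 (mod 41), x ≡ 59 (mod 67) ⇒ x ≡ 45619 (mod 46699).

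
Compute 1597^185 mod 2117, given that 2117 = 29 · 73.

1906

Mod 29: 1597 ≡ 2; by Fermat, exponent reduces to 185 mod 28 = 17; 2^17 ≡ 21 (mod 29).
Mod 73: 1597 ≡ 64; by Fermat, exponent reduces to 185 mod 72 = 41; 64^41 ≡ 8 (mod 73).
Combine by CRT: x ≡ 21 (mod 29), x ≡ 8 (mod 73) ⇒ x ≡ 1906 (mod 2117).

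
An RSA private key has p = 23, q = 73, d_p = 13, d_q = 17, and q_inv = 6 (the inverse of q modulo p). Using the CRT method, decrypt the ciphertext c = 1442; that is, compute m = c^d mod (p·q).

m₁ = c^(d_p) mod p: c ≡ 16 (mod 23), and 16^13 mod 23 = 3.
m₂ = c^(d_q) mod q: c ≡ 55 (mod 73), and 55^17 mod 73 = 4.
h = q_inv·(m₁ − m₂) mod p = 6·(3 − 4) mod 23 = 17.
m = m₂ + h·q = 4 + 17·73 = 1245.

1245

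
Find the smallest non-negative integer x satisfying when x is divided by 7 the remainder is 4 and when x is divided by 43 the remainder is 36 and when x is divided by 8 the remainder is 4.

The moduli are pairwise coprime; N = 7·43·8 = 2408.
N/7 = 344; 344 ≡ 1 (mod 7), inverse 1.
N/43 = 56; 56 ≡ 13 (mod 43); 13·10 ≡ 1, so inverse 10.
N/8 = 301; 301 ≡ 5 (mod 8); 5·5 ≡ 1, so inverse 5.
x ≡ 4·344·1 + 36·56·10 + 4·301·5 = 27556.
27556 mod 2408 = 1068.

1068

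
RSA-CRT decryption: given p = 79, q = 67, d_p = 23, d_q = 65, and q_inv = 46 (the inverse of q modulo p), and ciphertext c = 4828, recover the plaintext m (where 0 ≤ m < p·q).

m₁ = c^(d_p) mod p: c ≡ 9 (mod 79), and 9^23 mod 79 = 25.
m₂ = c^(d_q) mod q: c ≡ 4 (mod 67), and 4^65 mod 67 = 17.
h = q_inv·(m₁ − m₂) mod p = 46·(25 − 17) mod 79 = 52.
m = m₂ + h·q = 17 + 52·67 = 3501.

3501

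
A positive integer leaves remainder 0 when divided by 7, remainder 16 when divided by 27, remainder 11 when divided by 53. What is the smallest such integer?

From x ≡ 0 (mod 7) write x = 0 + 7t. Substituting into x ≡ 16 (mod 27) gives 7t ≡ 16 (mod 27), and since 7⁻¹ ≡ 4 (mod 27), t ≡ 10. Hence x ≡ 0 + 7·10 = 70 (mod 189).
From x ≡ 70 (mod 189) write x = 70 + 189t. Substituting into x ≡ 11 (mod 53) gives 189t ≡ 47 (mod 53), and since 30⁻¹ ≡ 23 (mod 53), t ≡ 21. Hence x ≡ 70 + 189·21 = 4039 (mod 10017).

4039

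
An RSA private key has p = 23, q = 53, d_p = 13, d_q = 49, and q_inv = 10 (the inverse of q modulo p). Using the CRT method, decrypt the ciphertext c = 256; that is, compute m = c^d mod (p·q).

791

m₁ = c^(d_p) mod p: c ≡ 3 (mod 23), and 3^13 mod 23 = 9.
m₂ = c^(d_q) mod q: c ≡ 44 (mod 53), and 44^49 mod 53 = 49.
h = q_inv·(m₁ − m₂) mod p = 10·(9 − 49) mod 23 = 14.
m = m₂ + h·q = 49 + 14·53 = 791.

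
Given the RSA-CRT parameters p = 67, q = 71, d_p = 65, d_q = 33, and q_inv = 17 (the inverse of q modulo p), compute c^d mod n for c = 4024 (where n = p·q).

1156

m₁ = c^(d_p) mod p: c ≡ 4 (mod 67), and 4^65 mod 67 = 17.
m₂ = c^(d_q) mod q: c ≡ 48 (mod 71), and 48^33 mod 71 = 20.
h = q_inv·(m₁ − m₂) mod p = 17·(17 − 20) mod 67 = 16.
m = m₂ + h·q = 20 + 16·71 = 1156.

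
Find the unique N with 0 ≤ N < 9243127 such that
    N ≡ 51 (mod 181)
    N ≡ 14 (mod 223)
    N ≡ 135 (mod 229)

From N ≡ 51 (mod 181) write N = 51 + 181t. Substituting into N ≡ 14 (mod 223) gives 181t ≡ 186 (mod 223), and since 181⁻¹ ≡ 69 (mod 223), t ≡ 123. Hence N ≡ 51 + 181·123 = 22314 (mod 40363).
From N ≡ 22314 (mod 40363) write N = 22314 + 40363t. Substituting into N ≡ 135 (mod 229) gives 40363t ≡ 34 (mod 229), and since 59⁻¹ ≡ 66 (mod 229), t ≡ 183. Hence N ≡ 22314 + 40363·183 = 7408743 (mod 9243127).

7408743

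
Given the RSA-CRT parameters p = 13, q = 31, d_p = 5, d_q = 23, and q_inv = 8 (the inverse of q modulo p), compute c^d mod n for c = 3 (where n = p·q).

321

m₁ = c^(d_p) mod p: c ≡ 3 (mod 13), and 3^5 mod 13 = 9.
m₂ = c^(d_q) mod q: c ≡ 3 (mod 31), and 3^23 mod 31 = 11.
h = q_inv·(m₁ − m₂) mod p = 8·(9 − 11) mod 13 = 10.
m = m₂ + h·q = 11 + 10·31 = 321.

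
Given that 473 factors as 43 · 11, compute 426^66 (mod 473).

Mod 43: 426 ≡ 39; by Fermat, exponent reduces to 66 mod 42 = 24; 39^24 ≡ 21 (mod 43).
Mod 11: 426 ≡ 8; by Fermat, exponent reduces to 66 mod 10 = 6; 8^6 ≡ 3 (mod 11).
Combine by CRT: x ≡ 21 (mod 43), x ≡ 3 (mod 11) ⇒ x ≡ 322 (mod 473).

322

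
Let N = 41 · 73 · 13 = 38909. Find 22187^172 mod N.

Mod 41: 22187 ≡ 6; by Fermat, exponent reduces to 172 mod 40 = 12; 6^12 ≡ 4 (mod 41).
Mod 73: 22187 ≡ 68; by Fermat, exponent reduces to 172 mod 72 = 28; 68^28 ≡ 36 (mod 73).
Mod 13: 22187 ≡ 9; by Fermat, exponent reduces to 172 mod 12 = 4; 9^4 ≡ 9 (mod 13).
Combine by CRT: x ≡ 4 (mod 41), x ≡ 36 (mod 73), x ≡ 9 (mod 13) ⇒ x ≡ 32886 (mod 38909).

32886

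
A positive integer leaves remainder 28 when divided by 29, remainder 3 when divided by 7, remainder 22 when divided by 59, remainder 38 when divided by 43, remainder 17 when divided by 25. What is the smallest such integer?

From N ≡ 28 (mod 29) write N = 28 + 29t. Substituting into N ≡ 3 (mod 7) gives 29t ≡ 3 (mod 7), and since 1⁻¹ ≡ 1 (mod 7), t ≡ 3. Hence N ≡ 28 + 29·3 = 115 (mod 203).
From N ≡ 115 (mod 203) write N = 115 + 203t. Substituting into N ≡ 22 (mod 59) gives 203t ≡ 25 (mod 59), and since 26⁻¹ ≡ 25 (mod 59), t ≡ 35. Hence N ≡ 115 + 203·35 = 7220 (mod 11977).
From N ≡ 7220 (mod 11977) write N = 7220 + 11977t. Substituting into N ≡ 38 (mod 43) gives 11977t ≡ 42 (mod 43), and since 23⁻¹ ≡ 15 (mod 43), t ≡ 28. Hence N ≡ 7220 + 11977·28 = 342576 (mod 515011).
From N ≡ 342576 (mod 515011) write N = 342576 + 515011t. Substituting into N ≡ 17 (mod 25) gives 515011t ≡ 16 (mod 25), and since 11⁻¹ ≡ 16 (mod 25), t ≡ 6. Hence N ≡ 342576 + 515011·6 = 3432642 (mod 12875275).

3432642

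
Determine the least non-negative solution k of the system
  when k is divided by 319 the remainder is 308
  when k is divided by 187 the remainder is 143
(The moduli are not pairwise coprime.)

1265

Combine the congruences pairwise.
gcd(319, 187) = 11 and 11 | (143 − 308), so the pair is consistent; merging gives k ≡ 1265 (mod 5423), where 5423 = lcm(319, 187).
The solution is unique modulo lcm(319, 187) = 5423.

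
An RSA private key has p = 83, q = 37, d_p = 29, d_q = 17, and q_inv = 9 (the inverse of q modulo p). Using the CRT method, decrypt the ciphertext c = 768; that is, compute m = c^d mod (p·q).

2335

m₁ = c^(d_p) mod p: c ≡ 21 (mod 83), and 21^29 mod 83 = 11.
m₂ = c^(d_q) mod q: c ≡ 28 (mod 37), and 28^17 mod 37 = 4.
h = q_inv·(m₁ − m₂) mod p = 9·(11 − 4) mod 83 = 63.
m = m₂ + h·q = 4 + 63·37 = 2335.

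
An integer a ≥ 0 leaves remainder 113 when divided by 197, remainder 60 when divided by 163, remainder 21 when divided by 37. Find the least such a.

1162413

The moduli are pairwise coprime; N = 197·163·37 = 1188107.
N/197 = 6031; 6031 ≡ 121 (mod 197); 121·127 ≡ 1, so inverse 127.
N/163 = 7289; 7289 ≡ 117 (mod 163); 117·124 ≡ 1, so inverse 124.
N/37 = 32111; 32111 ≡ 32 (mod 37); 32·22 ≡ 1, so inverse 22.
a ≡ 113·6031·127 + 60·7289·124 + 21·32111·22 = 155616323.
155616323 mod 1188107 = 1162413.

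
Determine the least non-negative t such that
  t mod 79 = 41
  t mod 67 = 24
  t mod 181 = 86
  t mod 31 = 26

29465619

From t ≡ 41 (mod 79) write t = 41 + 79s. Substituting into t ≡ 24 (mod 67) gives 79s ≡ 50 (mod 67), and since 12⁻¹ ≡ 28 (mod 67), s ≡ 60. Hence t ≡ 41 + 79·60 = 4781 (mod 5293).
From t ≡ 4781 (mod 5293) write t = 4781 + 5293s. Substituting into t ≡ 86 (mod 181) gives 5293s ≡ 11 (mod 181), and since 44⁻¹ ≡ 144 (mod 181), s ≡ 136. Hence t ≡ 4781 + 5293·136 = 724629 (mod 958033).
From t ≡ 724629 (mod 958033) write t = 724629 + 958033s. Substituting into t ≡ 26 (mod 31) gives 958033s ≡ 22 (mod 31), and since 9⁻¹ ≡ 7 (mod 31), s ≡ 30. Hence t ≡ 724629 + 958033·30 = 29465619 (mod 29699023).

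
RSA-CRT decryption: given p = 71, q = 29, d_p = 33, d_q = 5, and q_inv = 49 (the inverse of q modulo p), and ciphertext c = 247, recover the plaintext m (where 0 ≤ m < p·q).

m₁ = c^(d_p) mod p: c ≡ 34 (mod 71), and 34^33 mod 71 = 39.
m₂ = c^(d_q) mod q: c ≡ 15 (mod 29), and 15^5 mod 29 = 10.
h = q_inv·(m₁ − m₂) mod p = 49·(39 − 10) mod 71 = 1.
m = m₂ + h·q = 10 + 1·29 = 39.

39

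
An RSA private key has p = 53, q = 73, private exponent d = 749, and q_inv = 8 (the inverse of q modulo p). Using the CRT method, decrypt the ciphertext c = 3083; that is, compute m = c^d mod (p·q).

2635

d_p = d mod (p−1) = 749 mod 52 = 21; d_q = d mod (q−1) = 29.
m₁ = c^(d_p) mod p: c ≡ 9 (mod 53), and 9^21 mod 53 = 38.
m₂ = c^(d_q) mod q: c ≡ 17 (mod 73), and 17^29 mod 73 = 7.
h = q_inv·(m₁ − m₂) mod p = 8·(38 − 7) mod 53 = 36.
m = m₂ + h·q = 7 + 36·73 = 2635.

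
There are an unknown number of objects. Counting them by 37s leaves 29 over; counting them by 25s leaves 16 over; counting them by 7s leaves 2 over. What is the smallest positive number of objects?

5616

The moduli are pairwise coprime; M = 37·25·7 = 6475.
M/37 = 175; 175 ≡ 27 (mod 37); 27·11 ≡ 1, so inverse 11.
M/25 = 259; 259 ≡ 9 (mod 25); 9·14 ≡ 1, so inverse 14.
M/7 = 925; 925 ≡ 1 (mod 7), inverse 1.
N ≡ 29·175·11 + 16·259·14 + 2·925·1 = 115691.
115691 mod 6475 = 5616.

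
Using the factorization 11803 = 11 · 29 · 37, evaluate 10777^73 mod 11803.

9741

Mod 11: 10777 ≡ 8; by Fermat, exponent reduces to 73 mod 10 = 3; 8^3 ≡ 6 (mod 11).
Mod 29: 10777 ≡ 18; by Fermat, exponent reduces to 73 mod 28 = 17; 18^17 ≡ 26 (mod 29).
Mod 37: 10777 ≡ 10; by Fermat, exponent reduces to 73 mod 36 = 1; 10^1 ≡ 10 (mod 37).
Combine by CRT: x ≡ 6 (mod 11), x ≡ 26 (mod 29), x ≡ 10 (mod 37) ⇒ x ≡ 9741 (mod 11803).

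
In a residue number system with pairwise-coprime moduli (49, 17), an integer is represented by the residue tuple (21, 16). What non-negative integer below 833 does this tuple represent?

From x ≡ 21 (mod 49) write x = 21 + 49t. Substituting into x ≡ 16 (mod 17) gives 49t ≡ 12 (mod 17), and since 15⁻¹ ≡ 8 (mod 17), t ≡ 11. Hence x ≡ 21 + 49·11 = 560 (mod 833).

560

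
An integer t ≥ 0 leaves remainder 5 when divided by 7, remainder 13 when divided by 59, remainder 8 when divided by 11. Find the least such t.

3022

The moduli are pairwise coprime; N = 7·59·11 = 4543.
N/7 = 649; 649 ≡ 5 (mod 7); 5·3 ≡ 1, so inverse 3.
N/59 = 77; 77 ≡ 18 (mod 59); 18·23 ≡ 1, so inverse 23.
N/11 = 413; 413 ≡ 6 (mod 11); 6·2 ≡ 1, so inverse 2.
t ≡ 5·649·3 + 13·77·23 + 8·413·2 = 39366.
39366 mod 4543 = 3022.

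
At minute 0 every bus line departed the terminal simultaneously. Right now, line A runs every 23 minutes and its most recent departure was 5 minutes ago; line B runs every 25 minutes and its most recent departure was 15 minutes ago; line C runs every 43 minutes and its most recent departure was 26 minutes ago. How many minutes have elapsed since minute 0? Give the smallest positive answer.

Combine the congruences pairwise.
From t ≡ 5 (mod 23) write t = 5 + 23s. Substituting into t ≡ 15 (mod 25) gives 23s ≡ 10 (mod 25), and since 23⁻¹ ≡ 12 (mod 25), s ≡ 20. Hence t ≡ 5 + 23·20 = 465 (mod 575).
From t ≡ 465 (mod 575) write t = 465 + 575s. Substituting into t ≡ 26 (mod 43) gives 575s ≡ 34 (mod 43), and since 16⁻¹ ≡ 35 (mod 43), s ≡ 29. Hence t ≡ 465 + 575·29 = 17140 (mod 24725).

17140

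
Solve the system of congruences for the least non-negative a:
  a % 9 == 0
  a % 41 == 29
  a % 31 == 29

Combine the congruences pairwise.
From a ≡ 0 (mod 9) write a = 0 + 9t. Substituting into a ≡ 29 (mod 41) gives 9t ≡ 29 (mod 41), and since 9⁻¹ ≡ 32 (mod 41), t ≡ 26. Hence a ≡ 0 + 9·26 = 234 (mod 369).
From a ≡ 234 (mod 369) write a = 234 + 369t. Substituting into a ≡ 29 (mod 31) gives 369t ≡ 12 (mod 31), and since 28⁻¹ ≡ 10 (mod 31), t ≡ 27. Hence a ≡ 234 + 369·27 = 10197 (mod 11439).

10197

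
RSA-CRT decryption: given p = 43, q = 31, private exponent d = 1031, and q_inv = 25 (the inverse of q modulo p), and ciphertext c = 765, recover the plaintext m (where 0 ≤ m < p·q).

d_p = d mod (p−1) = 1031 mod 42 = 23; d_q = d mod (q−1) = 11.
m₁ = c^(d_p) mod p: c ≡ 34 (mod 43), and 34^23 mod 43 = 5.
m₂ = c^(d_q) mod q: c ≡ 21 (mod 31), and 21^11 mod 31 = 12.
h = q_inv·(m₁ − m₂) mod p = 25·(5 − 12) mod 43 = 40.
m = m₂ + h·q = 12 + 40·31 = 1252.

1252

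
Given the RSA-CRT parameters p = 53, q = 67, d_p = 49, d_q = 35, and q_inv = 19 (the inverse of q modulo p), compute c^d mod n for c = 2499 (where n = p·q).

739

m₁ = c^(d_p) mod p: c ≡ 8 (mod 53), and 8^49 mod 53 = 50.
m₂ = c^(d_q) mod q: c ≡ 20 (mod 67), and 20^35 mod 67 = 2.
h = q_inv·(m₁ − m₂) mod p = 19·(50 − 2) mod 53 = 11.
m = m₂ + h·q = 2 + 11·67 = 739.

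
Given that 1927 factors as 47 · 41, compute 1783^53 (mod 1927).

774

Mod 47: 1783 ≡ 44; by Fermat, exponent reduces to 53 mod 46 = 7; 44^7 ≡ 22 (mod 47).
Mod 41: 1783 ≡ 20; by Fermat, exponent reduces to 53 mod 40 = 13; 20^13 ≡ 36 (mod 41).
Combine by CRT: x ≡ 22 (mod 47), x ≡ 36 (mod 41) ⇒ x ≡ 774 (mod 1927).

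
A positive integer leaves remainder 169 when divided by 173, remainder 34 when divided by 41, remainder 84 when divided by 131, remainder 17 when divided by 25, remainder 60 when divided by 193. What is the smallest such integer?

The moduli are pairwise coprime; N = 173·41·131·25·193 = 4483307975.
N/173 = 25915075; 25915075 ≡ 21 (mod 173); 21·33 ≡ 1, so inverse 33.
N/41 = 109348975; 109348975 ≡ 7 (mod 41); 7·6 ≡ 1, so inverse 6.
N/131 = 34223725; 34223725 ≡ 106 (mod 131); 106·110 ≡ 1, so inverse 110.
N/25 = 179332319; 179332319 ≡ 19 (mod 25); 19·4 ≡ 1, so inverse 4.
N/193 = 23229575; 23229575 ≡ 95 (mod 193); 95·128 ≡ 1, so inverse 128.
m ≡ 169·25915075·33 + 34·109348975·6 + 84·34223725·110 + 17·179332319·4 + 60·23229575·128 = 673660516867.
673660516867 mod 4483307975 = 1164320617.

1164320617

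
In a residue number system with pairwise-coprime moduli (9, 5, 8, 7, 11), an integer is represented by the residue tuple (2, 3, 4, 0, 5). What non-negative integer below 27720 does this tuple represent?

12908

The moduli are pairwise coprime; N = 9·5·8·7·11 = 27720.
N/9 = 3080; 3080 ≡ 2 (mod 9); 2·5 ≡ 1, so inverse 5.
N/5 = 5544; 5544 ≡ 4 (mod 5); 4·4 ≡ 1, so inverse 4.
N/8 = 3465; 3465 ≡ 1 (mod 8), inverse 1.
N/7 = 3960; 3960 ≡ 5 (mod 7); 5·3 ≡ 1, so inverse 3.
N/11 = 2520; 2520 ≡ 1 (mod 11), inverse 1.
x ≡ 2·3080·5 + 3·5544·4 + 4·3465·1 + 0·3960·3 + 5·2520·1 = 123788.
123788 mod 27720 = 12908.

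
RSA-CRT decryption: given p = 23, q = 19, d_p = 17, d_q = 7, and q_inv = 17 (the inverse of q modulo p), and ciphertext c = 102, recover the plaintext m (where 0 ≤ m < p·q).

178

m₁ = c^(d_p) mod p: c ≡ 10 (mod 23), and 10^17 mod 23 = 17.
m₂ = c^(d_q) mod q: c ≡ 7 (mod 19), and 7^7 mod 19 = 7.
h = q_inv·(m₁ − m₂) mod p = 17·(17 − 7) mod 23 = 9.
m = m₂ + h·q = 7 + 9·19 = 178.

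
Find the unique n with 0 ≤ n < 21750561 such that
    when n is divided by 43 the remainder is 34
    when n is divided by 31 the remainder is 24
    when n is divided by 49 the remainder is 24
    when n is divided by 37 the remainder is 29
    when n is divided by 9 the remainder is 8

21051845

The moduli are pairwise coprime; M = 43·31·49·37·9 = 21750561.
M/43 = 505827; 505827 ≡ 18 (mod 43); 18·12 ≡ 1, so inverse 12.
M/31 = 701631; 701631 ≡ 8 (mod 31); 8·4 ≡ 1, so inverse 4.
M/49 = 443889; 443889 ≡ 47 (mod 49); 47·24 ≡ 1, so inverse 24.
M/37 = 587853; 587853 ≡ 34 (mod 37); 34·12 ≡ 1, so inverse 12.
M/9 = 2416729; 2416729 ≡ 4 (mod 9); 4·7 ≡ 1, so inverse 7.
n ≡ 34·505827·12 + 24·701631·4 + 24·443889·24 + 29·587853·12 + 8·2416729·7 = 869323724.
869323724 mod 21750561 = 21051845.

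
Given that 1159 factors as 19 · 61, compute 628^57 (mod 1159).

704

Mod 19: 628 ≡ 1; by Fermat, exponent reduces to 57 mod 18 = 3; 1^3 ≡ 1 (mod 19).
Mod 61: 628 ≡ 18; 18^57 ≡ 33 (mod 61).
Combine by CRT: x ≡ 1 (mod 19), x ≡ 33 (mod 61) ⇒ x ≡ 704 (mod 1159).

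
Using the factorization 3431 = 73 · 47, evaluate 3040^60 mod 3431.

284

Mod 73: 3040 ≡ 47; 47^60 ≡ 65 (mod 73).
Mod 47: 3040 ≡ 32; by Fermat, exponent reduces to 60 mod 46 = 14; 32^14 ≡ 2 (mod 47).
Combine by CRT: x ≡ 65 (mod 73), x ≡ 2 (mod 47) ⇒ x ≡ 284 (mod 3431).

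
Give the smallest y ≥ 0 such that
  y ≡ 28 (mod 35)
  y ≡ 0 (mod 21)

63

gcd(35, 21) = 7 and 7 | (0 − 28), so the pair is consistent; merging gives y ≡ 63 (mod 105), where 105 = lcm(35, 21).
The solution is unique modulo lcm(35, 21) = 105.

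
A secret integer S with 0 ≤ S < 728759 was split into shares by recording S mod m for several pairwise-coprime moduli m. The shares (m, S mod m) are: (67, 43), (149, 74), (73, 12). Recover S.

The moduli are pairwise coprime; N = 67·149·73 = 728759.
N/67 = 10877; 10877 ≡ 23 (mod 67); 23·35 ≡ 1, so inverse 35.
N/149 = 4891; 4891 ≡ 123 (mod 149); 123·63 ≡ 1, so inverse 63.
N/73 = 9983; 9983 ≡ 55 (mod 73); 55·4 ≡ 1, so inverse 4.
S ≡ 43·10877·35 + 74·4891·63 + 12·9983·4 = 39650911.
39650911 mod 728759 = 297925.

297925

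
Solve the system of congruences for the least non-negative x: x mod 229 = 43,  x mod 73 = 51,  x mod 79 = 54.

1277405

The moduli are pairwise coprime; N = 229·73·79 = 1320643.
N/229 = 5767; 5767 ≡ 42 (mod 229); 42·60 ≡ 1, so inverse 60.
N/73 = 18091; 18091 ≡ 60 (mod 73); 60·28 ≡ 1, so inverse 28.
N/79 = 16717; 16717 ≡ 48 (mod 79); 48·28 ≡ 1, so inverse 28.
x ≡ 43·5767·60 + 51·18091·28 + 54·16717·28 = 65988912.
65988912 mod 1320643 = 1277405.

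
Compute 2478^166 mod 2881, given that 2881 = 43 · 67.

Mod 43: 2478 ≡ 27; by Fermat, exponent reduces to 166 mod 42 = 40; 27^40 ≡ 21 (mod 43).
Mod 67: 2478 ≡ 66; by Fermat, exponent reduces to 166 mod 66 = 34; 66^34 ≡ 1 (mod 67).
Combine by CRT: x ≡ 21 (mod 43), x ≡ 1 (mod 67) ⇒ x ≡ 537 (mod 2881).

537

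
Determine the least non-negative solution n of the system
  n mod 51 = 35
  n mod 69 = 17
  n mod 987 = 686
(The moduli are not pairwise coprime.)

364889

Combine the congruences pairwise.
gcd(51, 69) = 3 and 3 | (17 − 35), so the pair is consistent; merging gives n ≡ 86 (mod 1173), where 1173 = lcm(51, 69).
gcd(1173, 987) = 3 and 3 | (686 − 86), so the pair is consistent; merging gives n ≡ 364889 (mod 385917), where 385917 = lcm(1173, 987).
The solution is unique modulo lcm(51, 69, 987) = 385917.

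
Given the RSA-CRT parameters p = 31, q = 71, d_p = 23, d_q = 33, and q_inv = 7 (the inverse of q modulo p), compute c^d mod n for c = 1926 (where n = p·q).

64

m₁ = c^(d_p) mod p: c ≡ 4 (mod 31), and 4^23 mod 31 = 2.
m₂ = c^(d_q) mod q: c ≡ 9 (mod 71), and 9^33 mod 71 = 64.
h = q_inv·(m₁ − m₂) mod p = 7·(2 − 64) mod 31 = 0.
m = m₂ + h·q = 64 + 0·71 = 64.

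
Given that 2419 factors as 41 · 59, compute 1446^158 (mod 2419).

Mod 41: 1446 ≡ 11; by Fermat, exponent reduces to 158 mod 40 = 38; 11^38 ≡ 20 (mod 41).
Mod 59: 1446 ≡ 30; by Fermat, exponent reduces to 158 mod 58 = 42; 30^42 ≡ 46 (mod 59).
Combine by CRT: x ≡ 20 (mod 41), x ≡ 46 (mod 59) ⇒ x ≡ 2111 (mod 2419).

2111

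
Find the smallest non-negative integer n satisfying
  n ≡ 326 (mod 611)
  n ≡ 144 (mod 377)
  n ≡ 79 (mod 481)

263667

Combine the congruences pairwise.
gcd(611, 377) = 13 and 13 | (144 − 326), so the pair is consistent; merging gives n ≡ 15601 (mod 17719), where 17719 = lcm(611, 377).
gcd(17719, 481) = 13 and 13 | (79 − 15601), so the pair is consistent; merging gives n ≡ 263667 (mod 655603), where 655603 = lcm(17719, 481).
The solution is unique modulo lcm(611, 377, 481) = 655603.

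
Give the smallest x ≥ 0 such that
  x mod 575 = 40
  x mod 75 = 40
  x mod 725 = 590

gcd(575, 75) = 25 and 25 | (40 − 40), so the pair is consistent; merging gives x ≡ 40 (mod 1725), where 1725 = lcm(575, 75).
gcd(1725, 725) = 25 and 25 | (590 − 40), so the pair is consistent; merging gives x ≡ 3490 (mod 50025), where 50025 = lcm(1725, 725).
The solution is unique modulo lcm(575, 75, 725) = 50025.

3490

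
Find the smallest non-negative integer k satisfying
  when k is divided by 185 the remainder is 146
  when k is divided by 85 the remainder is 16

2736

Combine the congruences pairwise.
gcd(185, 85) = 5 and 5 | (16 − 146), so the pair is consistent; merging gives k ≡ 2736 (mod 3145), where 3145 = lcm(185, 85).
The solution is unique modulo lcm(185, 85) = 3145.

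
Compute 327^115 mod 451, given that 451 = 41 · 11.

Mod 41: 327 ≡ 40; by Fermat, exponent reduces to 115 mod 40 = 35; 40^35 ≡ 40 (mod 41).
Mod 11: 327 ≡ 8; by Fermat, exponent reduces to 115 mod 10 = 5; 8^5 ≡ 10 (mod 11).
Combine by CRT: x ≡ 40 (mod 41), x ≡ 10 (mod 11) ⇒ x ≡ 450 (mod 451).

450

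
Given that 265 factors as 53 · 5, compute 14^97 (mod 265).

Mod 53: 14 ≡ 14; by Fermat, exponent reduces to 97 mod 52 = 45; 14^45 ≡ 27 (mod 53).
Mod 5: 14 ≡ 4; by Fermat, exponent reduces to 97 mod 4 = 1; 4^1 ≡ 4 (mod 5).
Combine by CRT: x ≡ 27 (mod 53), x ≡ 4 (mod 5) ⇒ x ≡ 239 (mod 265).

239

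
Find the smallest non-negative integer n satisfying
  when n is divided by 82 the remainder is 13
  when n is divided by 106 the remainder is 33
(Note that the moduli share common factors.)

gcd(82, 106) = 2 and 2 | (33 − 13), so the pair is consistent; merging gives n ≡ 669 (mod 4346), where 4346 = lcm(82, 106).
The solution is unique modulo lcm(82, 106) = 4346.

669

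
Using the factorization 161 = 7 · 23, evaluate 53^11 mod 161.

Mod 7: 53 ≡ 4; by Fermat, exponent reduces to 11 mod 6 = 5; 4^5 ≡ 2 (mod 7).
Mod 23: 53 ≡ 7; 7^11 ≡ 22 (mod 23).
Combine by CRT: x ≡ 2 (mod 7), x ≡ 22 (mod 23) ⇒ x ≡ 114 (mod 161).

114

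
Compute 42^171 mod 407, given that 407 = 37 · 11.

Mod 37: 42 ≡ 5; by Fermat, exponent reduces to 171 mod 36 = 27; 5^27 ≡ 31 (mod 37).
Mod 11: 42 ≡ 9; by Fermat, exponent reduces to 171 mod 10 = 1; 9^1 ≡ 9 (mod 11).
Combine by CRT: x ≡ 31 (mod 37), x ≡ 9 (mod 11) ⇒ x ≡ 31 (mod 407).

31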